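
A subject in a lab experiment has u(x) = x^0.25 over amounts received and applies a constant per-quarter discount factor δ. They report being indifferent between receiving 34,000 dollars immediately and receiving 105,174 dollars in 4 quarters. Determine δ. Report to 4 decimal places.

The payoff in 4 quarters is discounted by δ^4, so u(34000) = δ^4·u(105174) and δ^4 = u(34000)/u(105174).
With u(x) = x^0.25: δ^4 = 34000^0.25/105174^0.25 = (34000/105174)^0.25 = 0.75404.
So δ = 0.75404^(1/4) ≈ 0.9319.

δ ≈ 0.9319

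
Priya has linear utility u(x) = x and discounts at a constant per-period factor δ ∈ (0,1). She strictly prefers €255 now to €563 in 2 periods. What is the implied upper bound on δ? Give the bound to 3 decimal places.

The preference means 255 > δ^2·563.
Dividing by 563: δ^2 < 0.45293. Both sides are positive, so the square root keeps the direction.
δ < 0.45293^(1/2) = 0.673.

δ < 0.673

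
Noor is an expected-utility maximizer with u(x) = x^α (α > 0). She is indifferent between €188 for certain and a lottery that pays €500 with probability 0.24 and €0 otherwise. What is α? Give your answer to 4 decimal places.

The lottery's expected utility is 0.24·u(500) + 0.76·u(0) = 0.24·500^α (since u(0) = 0 for α > 0).
Equating: 188^α = 0.24·500^α, i.e. 0.3760^α = 0.24.
α = ln(0.24) / ln(188/500) = -1.4271164/-0.9781661 ≈ 1.4590.

α ≈ 1.4590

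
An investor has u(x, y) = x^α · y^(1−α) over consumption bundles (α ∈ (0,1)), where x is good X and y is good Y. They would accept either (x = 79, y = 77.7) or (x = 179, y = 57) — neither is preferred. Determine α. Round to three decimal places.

α ≈ 0.275

Indifference: 79^α · 77.7^(1−α) = 179^α · 57^(1−α).
(79/179)^α = (57/77.7)^(1−α); take logs: α·ln(79/179) = (1−α)·ln(57/77.7), i.e. α·-0.817938 = (1−α)·-0.309804.
Thus α·(-1.127742) = -0.309804, so α = -0.309804/-1.127742 ≈ 0.275.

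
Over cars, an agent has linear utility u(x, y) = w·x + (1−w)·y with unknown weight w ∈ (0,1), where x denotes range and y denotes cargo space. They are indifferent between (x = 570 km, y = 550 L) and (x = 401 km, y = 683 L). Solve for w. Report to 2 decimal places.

w = 0.44

Equating utilities: w·570 + (1−w)·550 = w·401 + (1−w)·683.
Rearranging, 169·w − 133·(1−w) = 0.
Hence w = 133/(169+133) = 133/302 = 0.44.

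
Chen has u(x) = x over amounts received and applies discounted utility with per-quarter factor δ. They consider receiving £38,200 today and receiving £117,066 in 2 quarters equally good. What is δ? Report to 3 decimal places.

Indifference means u(38200) = δ^2 · u(117066), so δ^2 = u(38200)/u(117066).
With u(x) = x: δ^2 = 38200/117066 = 0.32631.
So δ = 0.32631^(1/2) ≈ 0.571.

δ ≈ 0.571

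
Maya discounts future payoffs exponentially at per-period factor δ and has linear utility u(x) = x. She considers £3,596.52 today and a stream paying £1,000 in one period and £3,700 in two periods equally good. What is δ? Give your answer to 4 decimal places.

δ ≈ 0.8600

Equating present values: 3596.52 = 1000δ + 3700δ².
Rearranged: 3700δ² + 1000δ − 3596.52 = 0.
δ = (−1000 + √(1000² + 4·3700·3596.52)) / (2·3700) = (−1000 + √54228496.00) / 7400 ≈ 0.8600.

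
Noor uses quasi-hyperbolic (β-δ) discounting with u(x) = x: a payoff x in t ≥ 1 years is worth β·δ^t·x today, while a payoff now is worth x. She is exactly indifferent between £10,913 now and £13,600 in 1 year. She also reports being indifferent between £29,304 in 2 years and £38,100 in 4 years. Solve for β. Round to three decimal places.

Both payoffs in the second observation are in the future, so β drops out: δ^2·29304 = δ^4·38100 ⇒ δ^2 = 29304/38100 = 0.76913, so δ = 0.87700.
The first indifference: 10913 = β·δ·13600, so β = 10913/(δ·13600) = 10913/(0.87700·13600) ≈ 0.915.

β ≈ 0.915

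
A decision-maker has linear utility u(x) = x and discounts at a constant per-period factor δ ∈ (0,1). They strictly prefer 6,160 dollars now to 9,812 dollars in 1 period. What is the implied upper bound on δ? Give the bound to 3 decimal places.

Under u(x) = x this choice says 6160 > δ·9812.
So δ < 6160/9812 = 0.62780.

δ < 0.628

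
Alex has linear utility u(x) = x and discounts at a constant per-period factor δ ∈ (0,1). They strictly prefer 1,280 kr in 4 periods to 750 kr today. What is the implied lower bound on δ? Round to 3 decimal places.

Comparing present values: 750 < δ^4·1280.
Hence δ^4 > 750/1280 = 0.58594, and x ↦ x^(1/4) is increasing on (0,∞).
δ > 0.58594^(1/4) = 0.875.

δ > 0.875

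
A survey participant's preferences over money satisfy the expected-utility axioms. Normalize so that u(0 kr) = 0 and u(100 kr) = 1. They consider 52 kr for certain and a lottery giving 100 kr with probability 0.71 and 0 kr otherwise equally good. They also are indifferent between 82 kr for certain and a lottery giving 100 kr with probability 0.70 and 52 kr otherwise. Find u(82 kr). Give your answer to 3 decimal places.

0.913

The first gamble pins u(52 kr): it must equal 0.71·1 + 0.29·0 = 0.71.
Then u(82 kr) = 0.70·u(100 kr) + 0.30·u(52 kr) = 0.70·1.00 + 0.30·0.71 = 0.9130.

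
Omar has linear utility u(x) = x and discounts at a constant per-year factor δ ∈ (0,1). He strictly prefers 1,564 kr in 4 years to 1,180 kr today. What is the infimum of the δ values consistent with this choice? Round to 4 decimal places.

δ > 0.9320

Under u(x) = x this choice says 1180 < δ^4·1564.
So δ^4 > 1180/1564 = 0.75448; taking the 4th root of both positive sides preserves the inequality.
δ > (1180/1564)^(1/4) ≈ 0.9320.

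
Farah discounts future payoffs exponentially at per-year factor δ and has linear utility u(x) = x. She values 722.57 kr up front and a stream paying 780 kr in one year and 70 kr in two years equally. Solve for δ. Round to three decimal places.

δ ≈ 0.860

The stream is worth 780δ + 70δ² today, so 780δ + 70δ² = 722.57.
So 70δ² + 780δ − 722.57 = 0.
δ = (−780 + √(780² + 4·70·722.57)) / (2·70) = (−780 + √810719.60) / 140 ≈ 0.860.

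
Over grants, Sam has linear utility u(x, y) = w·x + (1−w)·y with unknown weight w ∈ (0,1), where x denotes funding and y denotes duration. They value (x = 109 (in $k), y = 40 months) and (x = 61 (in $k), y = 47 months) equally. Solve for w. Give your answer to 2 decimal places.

w = 0.13

Indifference: w·109 + (1−w)·40 = w·61 + (1−w)·47.
w·(109−61) = (1−w)·(47−40), i.e. w·48 = (1−w)·7.
So w/(1−w) = 7/48 = 0.1458, giving w = 7/(48+7) = 0.13.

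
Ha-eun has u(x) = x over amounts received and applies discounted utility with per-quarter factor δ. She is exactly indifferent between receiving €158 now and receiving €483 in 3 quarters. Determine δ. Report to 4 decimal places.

δ ≈ 0.6890

Equating discounted utilities: u(158) = δ^3·u(483) ⇒ δ^3 = u(158)/u(483).
With u(x) = x: δ^3 = 158/483 = 0.32712.
Hence δ = (0.32712)^(1/3) = 0.689028.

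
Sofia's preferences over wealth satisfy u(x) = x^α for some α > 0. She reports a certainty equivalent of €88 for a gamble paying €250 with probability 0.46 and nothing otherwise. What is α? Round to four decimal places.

α ≈ 0.7437

Since u(0) = 0, the lottery's EU is 0.46·250^α.
Indifference: 88^α = 0.46·250^α, so (88/250)^α = 0.46.
Taking logs: α·ln(88/250) = ln(0.46), so α = -0.7765288 / -1.0441241 ≈ 0.7437.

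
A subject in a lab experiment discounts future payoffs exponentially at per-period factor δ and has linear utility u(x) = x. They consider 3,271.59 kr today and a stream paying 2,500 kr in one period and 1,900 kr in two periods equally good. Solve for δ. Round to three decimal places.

δ ≈ 0.810

Equating present values: 3271.59 = 2500δ + 1900δ².
That is, 1900δ² + 2500δ − 3271.59 = 0, a quadratic in δ.
The positive root is δ = [−2500 + √(2500² + 4·1900·3271.59)] / (2·1900) = (−2500 + 5578.000)/3800 ≈ 0.810.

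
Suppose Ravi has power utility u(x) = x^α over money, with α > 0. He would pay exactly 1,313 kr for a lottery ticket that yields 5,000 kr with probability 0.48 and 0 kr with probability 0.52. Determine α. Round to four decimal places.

α ≈ 0.5489

The lottery's expected utility is 0.48·u(5000) + 0.52·u(0) = 0.48·5000^α (since u(0) = 0 for α > 0).
Setting u(1313) equal to that: 1313^α = 0.48·5000^α ⇒ (1313/5000)^α = 0.48.
α = ln(0.48) / ln(1313/5000) = -0.7339692/-1.3371233 ≈ 0.5489.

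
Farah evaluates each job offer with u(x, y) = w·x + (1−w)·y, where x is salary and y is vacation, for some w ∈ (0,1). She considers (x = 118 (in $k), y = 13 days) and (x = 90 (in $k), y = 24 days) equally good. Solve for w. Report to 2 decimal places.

w = 0.28

Equating utilities: w·118 + (1−w)·13 = w·90 + (1−w)·24.
w·(118−90) = (1−w)·(24−13), i.e. w·28 = (1−w)·11.
Hence w = 11/(28+11) = 11/39 = 0.28.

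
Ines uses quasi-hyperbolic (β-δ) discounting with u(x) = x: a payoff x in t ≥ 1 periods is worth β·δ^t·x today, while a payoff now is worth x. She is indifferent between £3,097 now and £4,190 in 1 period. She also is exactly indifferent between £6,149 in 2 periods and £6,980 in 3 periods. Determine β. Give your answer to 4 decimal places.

The second indifference involves only future payoffs, so β cancels: β·δ^2·6149 = β·δ^3·6980, giving δ = 6149/6980 = 0.88095.
The first indifference: 3097 = β·δ·4190, so β = 3097/(δ·4190) = 3097/(0.88095·4190) ≈ 0.8390.

β ≈ 0.8390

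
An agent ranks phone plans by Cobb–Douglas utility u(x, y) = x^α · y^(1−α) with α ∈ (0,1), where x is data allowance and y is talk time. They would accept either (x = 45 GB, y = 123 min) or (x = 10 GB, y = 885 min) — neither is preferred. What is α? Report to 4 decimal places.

Indifference: 45^α · 123^(1−α) = 10^α · 885^(1−α).
(45/10)^α = (885/123)^(1−α); take logs: α·ln(45/10) = (1−α)·ln(885/123), i.e. α·1.5040774 = (1−α)·1.9734033.
With A = 1.5040774 and B = 1.9734033: α·A = (1−α)·B, so α = B/(A+B) = 1.9734033/3.4774807 ≈ 0.5675.

α ≈ 0.5675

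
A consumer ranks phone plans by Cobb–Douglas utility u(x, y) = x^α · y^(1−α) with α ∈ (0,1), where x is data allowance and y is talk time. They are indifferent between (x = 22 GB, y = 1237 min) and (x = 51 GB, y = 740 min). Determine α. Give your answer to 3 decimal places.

α ≈ 0.379

Set the two utilities equal: 22^α·1237^(1−α) = 51^α·740^(1−α).
(22/51)^α = (740/1237)^(1−α); take logs: α·ln(22/51) = (1−α)·ln(740/1237), i.e. α·-0.840783 = (1−α)·-0.513794.
Thus α·(-1.354577) = -0.513794, so α = -0.513794/-1.354577 ≈ 0.379.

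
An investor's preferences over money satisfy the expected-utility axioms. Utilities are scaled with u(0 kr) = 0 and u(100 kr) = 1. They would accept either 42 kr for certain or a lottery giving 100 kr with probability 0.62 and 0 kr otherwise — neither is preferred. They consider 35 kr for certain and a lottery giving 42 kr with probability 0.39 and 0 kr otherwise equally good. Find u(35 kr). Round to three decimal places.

0.242

The first gamble pins u(42 kr): it must equal 0.62·1 + 0.38·0 = 0.62.
The second indifference gives u(35 kr) = 0.39·u(42 kr) + 0.61·u(0 kr) = 0.39·0.62 + 0.61·0.00 = 0.2418.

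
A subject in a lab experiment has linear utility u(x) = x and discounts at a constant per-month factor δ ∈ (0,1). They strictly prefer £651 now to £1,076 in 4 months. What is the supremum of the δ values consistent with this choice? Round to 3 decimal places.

The preference means 651 > δ^4·1076.
Hence δ^4 < 651/1076 = 0.60502, and x ↦ x^(1/4) is increasing on (0,∞).
δ < (651/1076)^(1/4) ≈ 0.882.

δ < 0.882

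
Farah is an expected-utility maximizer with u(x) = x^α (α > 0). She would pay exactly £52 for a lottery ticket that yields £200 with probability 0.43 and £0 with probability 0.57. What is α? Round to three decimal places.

α ≈ 0.627

EU(lottery) = 0.43·200^α + 0.57·0 = 0.43·200^α.
Indifference: 52^α = 0.43·200^α, so (52/200)^α = 0.43.
Taking logs: α·ln(52/200) = ln(0.43), so α = -0.843970 / -1.347074 ≈ 0.627.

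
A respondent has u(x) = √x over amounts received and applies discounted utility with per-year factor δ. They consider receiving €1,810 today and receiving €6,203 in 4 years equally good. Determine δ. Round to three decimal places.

Indifference means u(1810) = δ^4 · u(6203), so δ^4 = u(1810)/u(6203).
Since u(x) = √x, δ^4 = √(1810/6203) = 0.54018.
Hence δ = (0.54018)^(1/4) = 0.85730.

δ ≈ 0.857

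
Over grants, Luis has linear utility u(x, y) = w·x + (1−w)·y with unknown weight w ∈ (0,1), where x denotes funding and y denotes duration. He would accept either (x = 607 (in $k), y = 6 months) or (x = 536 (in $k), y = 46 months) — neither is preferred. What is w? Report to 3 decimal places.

Indifference: w·607 + (1−w)·6 = w·536 + (1−w)·46.
Collecting terms: w·71 = (1−w)·40.
Hence w = 40/(71+40) = 40/111 = 0.360.

w = 0.360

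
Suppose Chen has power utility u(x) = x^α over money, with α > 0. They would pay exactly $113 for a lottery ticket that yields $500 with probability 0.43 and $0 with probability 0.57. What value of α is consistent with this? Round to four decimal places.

α ≈ 0.5675

The lottery's expected utility is 0.43·u(500) + 0.57·u(0) = 0.43·500^α (since u(0) = 0 for α > 0).
Equating: 113^α = 0.43·500^α, i.e. 0.2260^α = 0.43.
α = ln(0.43) / ln(113/500) = -0.8439701/-1.4872203 ≈ 0.5675.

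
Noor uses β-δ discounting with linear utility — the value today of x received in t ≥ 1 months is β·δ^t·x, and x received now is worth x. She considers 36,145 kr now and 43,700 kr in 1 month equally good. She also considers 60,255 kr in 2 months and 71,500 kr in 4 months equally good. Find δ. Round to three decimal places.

Both payoffs in the second observation are in the future, so β drops out: δ^2·60255 = δ^4·71500 ⇒ δ^2 = 60255/71500 = 0.84273, so δ = 0.91800.

δ ≈ 0.918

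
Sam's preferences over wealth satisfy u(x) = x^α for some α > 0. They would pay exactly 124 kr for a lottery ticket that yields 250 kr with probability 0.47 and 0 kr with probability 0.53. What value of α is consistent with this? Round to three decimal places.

EU(lottery) = 0.47·250^α + 0.53·0 = 0.47·250^α.
Setting u(124) equal to that: 124^α = 0.47·250^α ⇒ (124/250)^α = 0.47.
Taking logs: α·ln(124/250) = ln(0.47), so α = -0.755023 / -0.701179 ≈ 1.077.

α ≈ 1.077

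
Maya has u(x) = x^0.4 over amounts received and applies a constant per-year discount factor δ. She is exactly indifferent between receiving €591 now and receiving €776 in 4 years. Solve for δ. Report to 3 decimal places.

δ ≈ 0.973

Indifference means u(591) = δ^4 · u(776), so δ^4 = u(591)/u(776).
With u(x) = x^0.4: δ^4 = 591^0.4/776^0.4 = (591/776)^0.4 = 0.89679.
Hence δ = (0.89679)^(1/4) = 0.97313.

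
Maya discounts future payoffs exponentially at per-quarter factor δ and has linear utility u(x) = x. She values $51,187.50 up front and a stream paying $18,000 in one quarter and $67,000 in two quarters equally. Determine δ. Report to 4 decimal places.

δ ≈ 0.7500

Present value of the stream is 18000·δ + 67000·δ². Indifference gives 18000δ + 67000δ² = 51187.50.
That is, 67000δ² + 18000δ − 51187.50 = 0, a quadratic in δ.
The positive root is δ = [−18000 + √(18000² + 4·67000·51187.50)] / (2·67000) = (−18000 + 118500.000)/134000 ≈ 0.7500.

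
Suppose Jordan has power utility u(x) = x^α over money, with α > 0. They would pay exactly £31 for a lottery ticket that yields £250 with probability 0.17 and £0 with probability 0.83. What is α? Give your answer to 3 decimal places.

α ≈ 0.849

EU(lottery) = 0.17·250^α + 0.83·0 = 0.17·250^α.
Equating: 31^α = 0.17·250^α, i.e. 0.1240^α = 0.17.
Taking logs: α·ln(31/250) = ln(0.17), so α = -1.771957 / -2.087474 ≈ 0.849.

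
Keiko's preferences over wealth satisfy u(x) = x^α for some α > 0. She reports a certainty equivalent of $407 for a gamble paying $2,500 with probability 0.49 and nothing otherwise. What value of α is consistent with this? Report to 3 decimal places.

Since u(0) = 0, the lottery's EU is 0.49·2500^α.
Indifference: 407^α = 0.49·2500^α, so (407/2500)^α = 0.49.
Taking logs: α·ln(407/2500) = ln(0.49), so α = -0.713350 / -1.815233 ≈ 0.393.

α ≈ 0.393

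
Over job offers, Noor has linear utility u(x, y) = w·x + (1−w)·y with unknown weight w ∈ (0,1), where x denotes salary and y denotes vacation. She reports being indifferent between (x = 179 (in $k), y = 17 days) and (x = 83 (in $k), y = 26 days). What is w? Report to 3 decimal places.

w = 0.086

Equating utilities: w·179 + (1−w)·17 = w·83 + (1−w)·26.
Rearranging, 96·w − 9·(1−w) = 0.
So w/(1−w) = 9/96 = 0.0938, giving w = 9/(96+9) = 0.086.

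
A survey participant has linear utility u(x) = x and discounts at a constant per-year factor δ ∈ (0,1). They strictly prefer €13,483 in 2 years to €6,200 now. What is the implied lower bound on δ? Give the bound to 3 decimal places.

Comparing present values: 6200 < δ^2·13483.
So δ^2 > 6200/13483 = 0.45984; taking the square root of both positive sides preserves the inequality.
δ > (6200/13483)^(1/2) ≈ 0.678.

δ > 0.678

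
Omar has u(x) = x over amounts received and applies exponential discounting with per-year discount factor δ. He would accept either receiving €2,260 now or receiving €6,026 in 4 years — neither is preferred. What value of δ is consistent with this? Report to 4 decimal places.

δ ≈ 0.7826

Equating discounted utilities: u(2260) = δ^4·u(6026) ⇒ δ^4 = u(2260)/u(6026).
With u(x) = x: δ^4 = 2260/6026 = 0.37504.
Taking the 4th root: δ = 0.37504^(1/4) ≈ 0.7826.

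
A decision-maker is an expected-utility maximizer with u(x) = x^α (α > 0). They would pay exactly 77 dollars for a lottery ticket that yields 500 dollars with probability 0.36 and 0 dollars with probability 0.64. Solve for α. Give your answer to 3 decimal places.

The lottery's expected utility is 0.36·u(500) + 0.64·u(0) = 0.36·500^α (since u(0) = 0 for α > 0).
Indifference: 77^α = 0.36·500^α, so (77/500)^α = 0.36.
Taking logs: α·ln(77/500) = ln(0.36), so α = -1.021651 / -1.870803 ≈ 0.546.

α ≈ 0.546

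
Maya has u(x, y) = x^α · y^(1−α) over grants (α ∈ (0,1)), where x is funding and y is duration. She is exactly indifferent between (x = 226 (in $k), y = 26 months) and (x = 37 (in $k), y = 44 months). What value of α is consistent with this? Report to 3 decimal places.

Set the two utilities equal: 226^α·26^(1−α) = 37^α·44^(1−α).
(226/37)^α = (44/26)^(1−α); take logs: α·ln(226/37) = (1−α)·ln(44/26), i.e. α·1.809617 = (1−α)·0.526093.
So α/(1−α) = (0.526093)/(1.809617) = 0.290721, and α = 0.290721/1.290721 ≈ 0.225.

α ≈ 0.225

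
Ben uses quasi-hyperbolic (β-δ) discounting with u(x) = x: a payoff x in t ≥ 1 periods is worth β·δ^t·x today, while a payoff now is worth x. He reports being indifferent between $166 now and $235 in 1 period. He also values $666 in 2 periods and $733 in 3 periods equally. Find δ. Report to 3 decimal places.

δ ≈ 0.909

The second indifference involves only future payoffs, so β cancels: β·δ^2·666 = β·δ^3·733, giving δ = 666/733 = 0.90859.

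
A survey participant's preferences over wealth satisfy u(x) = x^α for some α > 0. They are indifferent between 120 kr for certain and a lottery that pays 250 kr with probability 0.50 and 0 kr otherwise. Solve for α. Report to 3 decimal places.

α ≈ 0.944

EU(lottery) = 0.50·250^α + 0.50·0 = 0.50·250^α.
Indifference: 120^α = 0.50·250^α, so (120/250)^α = 0.50.
α = ln(0.50) / ln(120/250) = -0.693147/-0.733969 ≈ 0.944.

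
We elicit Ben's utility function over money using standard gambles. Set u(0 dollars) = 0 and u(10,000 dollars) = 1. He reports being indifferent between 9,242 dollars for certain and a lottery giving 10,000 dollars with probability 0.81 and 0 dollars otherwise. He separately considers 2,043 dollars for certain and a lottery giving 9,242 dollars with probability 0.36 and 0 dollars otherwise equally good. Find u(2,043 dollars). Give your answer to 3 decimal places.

The first gamble pins u(9,242 dollars): it must equal 0.81·1 + 0.19·0 = 0.81.
The second indifference gives u(2,043 dollars) = 0.36·u(9,242 dollars) + 0.64·u(0 dollars) = 0.36·0.81 + 0.64·0.00 = 0.2916.

0.292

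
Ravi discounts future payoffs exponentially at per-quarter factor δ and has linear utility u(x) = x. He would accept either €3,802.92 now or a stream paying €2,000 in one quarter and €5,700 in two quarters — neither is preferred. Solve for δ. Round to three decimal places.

δ ≈ 0.660

Present value of the stream is 2000·δ + 5700·δ². Indifference gives 2000δ + 5700δ² = 3802.92.
Rearranged: 5700δ² + 2000δ − 3802.92 = 0.
By the quadratic formula (taking the positive root), δ = (−2000 + √90706576.00) / 11400 ≈ 0.660.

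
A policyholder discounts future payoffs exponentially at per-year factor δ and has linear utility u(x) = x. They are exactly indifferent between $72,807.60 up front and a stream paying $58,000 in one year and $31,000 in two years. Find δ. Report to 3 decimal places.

The stream is worth 58000δ + 31000δ² today, so 58000δ + 31000δ² = 72807.60.
Rearranged: 31000δ² + 58000δ − 72807.60 = 0.
δ = (−58000 + √(58000² + 4·31000·72807.60)) / (2·31000) = (−58000 + √12392142400.00) / 62000 ≈ 0.860.

δ ≈ 0.860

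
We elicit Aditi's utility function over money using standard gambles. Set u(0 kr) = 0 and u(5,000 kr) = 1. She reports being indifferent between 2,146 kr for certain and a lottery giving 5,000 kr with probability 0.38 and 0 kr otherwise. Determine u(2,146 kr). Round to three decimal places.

By the standard-gamble method, u(2,146 kr) is just the indifference probability on the best outcome: 0.38.

0.380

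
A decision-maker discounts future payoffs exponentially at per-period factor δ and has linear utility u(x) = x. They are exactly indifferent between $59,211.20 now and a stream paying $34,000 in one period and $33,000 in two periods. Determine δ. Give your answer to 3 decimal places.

The stream is worth 34000δ + 33000δ² today, so 34000δ + 33000δ² = 59211.20.
So 33000δ² + 34000δ − 59211.20 = 0.
The positive root is δ = [−34000 + √(34000² + 4·33000·59211.20)] / (2·33000) = (−34000 + 94720.000)/66000 ≈ 0.920.

δ ≈ 0.920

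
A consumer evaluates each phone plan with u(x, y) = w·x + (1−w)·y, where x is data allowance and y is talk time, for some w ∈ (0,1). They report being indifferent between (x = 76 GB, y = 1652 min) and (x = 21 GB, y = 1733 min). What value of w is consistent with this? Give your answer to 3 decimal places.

Equating utilities: w·76 + (1−w)·1652 = w·21 + (1−w)·1733.
Rearranging, 55·w − 81·(1−w) = 0.
Hence w = 81/(55+81) = 81/136 = 0.596.

w = 0.596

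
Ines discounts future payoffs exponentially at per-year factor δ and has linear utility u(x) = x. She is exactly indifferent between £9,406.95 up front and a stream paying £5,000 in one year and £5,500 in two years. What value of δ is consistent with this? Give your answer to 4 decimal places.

δ ≈ 0.9300

Present value of the stream is 5000·δ + 5500·δ². Indifference gives 5000δ + 5500δ² = 9406.95.
That is, 5500δ² + 5000δ − 9406.95 = 0, a quadratic in δ.
δ = (−5000 + √(5000² + 4·5500·9406.95)) / (2·5500) = (−5000 + √231952900.00) / 11000 ≈ 0.9300.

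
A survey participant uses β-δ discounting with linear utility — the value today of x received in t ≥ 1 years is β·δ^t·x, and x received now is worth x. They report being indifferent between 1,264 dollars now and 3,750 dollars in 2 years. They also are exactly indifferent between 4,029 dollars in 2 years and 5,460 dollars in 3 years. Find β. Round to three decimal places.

Both payoffs in the second observation are in the future, so β drops out: δ^2·4029 = δ^3·5460 ⇒ δ = 4029/5460 = 0.73791.
Substituting δ into 1264 = β·δ^2·3750: β = 1264/(2041.928) ≈ 0.619.

β ≈ 0.619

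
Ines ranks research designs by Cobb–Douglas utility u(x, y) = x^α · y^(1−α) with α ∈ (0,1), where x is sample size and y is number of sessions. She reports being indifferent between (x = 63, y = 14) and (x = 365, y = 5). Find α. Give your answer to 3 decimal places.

α ≈ 0.370

Indifference: 63^α · 14^(1−α) = 365^α · 5^(1−α).
Rearrange to (63/365)^α = (5/14)^(1−α) and take logs: α·-1.756763 = (1−α)·-1.029619.
So α/(1−α) = (-1.029619)/(-1.756763) = 0.586089, and α = 0.586089/1.586089 ≈ 0.370.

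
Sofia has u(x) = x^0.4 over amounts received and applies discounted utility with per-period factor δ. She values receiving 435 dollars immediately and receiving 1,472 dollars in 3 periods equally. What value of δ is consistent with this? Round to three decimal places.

δ ≈ 0.850

The payoff in 3 periods is discounted by δ^3, so u(435) = δ^3·u(1472) and δ^3 = u(435)/u(1472).
With u(x) = x^0.4: δ^3 = 435^0.4/1472^0.4 = (435/1472)^0.4 = 0.61409.
Taking the cube root: δ = 0.61409^(1/3) ≈ 0.850.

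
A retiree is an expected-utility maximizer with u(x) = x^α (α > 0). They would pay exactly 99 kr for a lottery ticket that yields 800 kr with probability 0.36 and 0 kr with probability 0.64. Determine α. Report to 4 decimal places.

α ≈ 0.4889

The lottery's expected utility is 0.36·u(800) + 0.64·u(0) = 0.36·800^α (since u(0) = 0 for α > 0).
Equating: 99^α = 0.36·800^α, i.e. 0.1237^α = 0.36.
α = ln(0.36) / ln(99/800) = -1.0216512/-2.0894919 ≈ 0.4889.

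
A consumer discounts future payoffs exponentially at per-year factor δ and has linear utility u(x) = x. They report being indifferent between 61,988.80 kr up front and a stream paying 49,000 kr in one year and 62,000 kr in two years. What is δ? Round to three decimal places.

The stream is worth 49000δ + 62000δ² today, so 49000δ + 62000δ² = 61988.80.
Rearranged: 62000δ² + 49000δ − 61988.80 = 0.
δ = (−49000 + √(49000² + 4·62000·61988.80)) / (2·62000) = (−49000 + √17774222400.00) / 124000 ≈ 0.680.

δ ≈ 0.680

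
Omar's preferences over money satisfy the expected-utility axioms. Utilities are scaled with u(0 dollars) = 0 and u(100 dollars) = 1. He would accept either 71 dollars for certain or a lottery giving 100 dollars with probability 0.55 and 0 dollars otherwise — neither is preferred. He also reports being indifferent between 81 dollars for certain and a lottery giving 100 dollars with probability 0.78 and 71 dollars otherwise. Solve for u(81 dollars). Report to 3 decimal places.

0.901

First, u(71 dollars) = 0.55·u(100 dollars) + 0.45·u(0 dollars) = 0.55.
Then u(81 dollars) = 0.78·u(100 dollars) + 0.22·u(71 dollars) = 0.78·1.00 + 0.22·0.55 = 0.9010.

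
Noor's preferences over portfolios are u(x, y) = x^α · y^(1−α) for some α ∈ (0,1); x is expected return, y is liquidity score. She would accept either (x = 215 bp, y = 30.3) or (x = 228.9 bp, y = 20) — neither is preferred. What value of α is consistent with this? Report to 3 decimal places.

α ≈ 0.869

Set the two utilities equal: 215^α·30.3^(1−α) = 228.9^α·20^(1−α).
(215/228.9)^α = (20/30.3)^(1−α); take logs: α·ln(215/228.9) = (1−α)·ln(20/30.3), i.e. α·-0.062647 = (1−α)·-0.415415.
With A = -0.062647 and B = -0.415415: α·A = (1−α)·B, so α = B/(A+B) = -0.415415/-0.478062 ≈ 0.869.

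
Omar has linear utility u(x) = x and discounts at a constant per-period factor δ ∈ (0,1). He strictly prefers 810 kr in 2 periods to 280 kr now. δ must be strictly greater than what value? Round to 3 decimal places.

δ > 0.588

The preference means 280 < δ^2·810.
Dividing by 810: δ^2 > 0.34568. Both sides are positive, so the square root keeps the direction.
δ > (280/810)^(1/2) ≈ 0.588.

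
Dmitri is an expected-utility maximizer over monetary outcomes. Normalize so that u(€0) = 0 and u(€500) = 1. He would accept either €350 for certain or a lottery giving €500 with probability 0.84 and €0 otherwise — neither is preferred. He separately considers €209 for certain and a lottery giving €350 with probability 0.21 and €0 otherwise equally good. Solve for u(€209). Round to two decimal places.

The first gamble pins u(€350): it must equal 0.84·1 + 0.16·0 = 0.84.
Then u(€209) = 0.21·u(€350) + 0.79·u(€0) = 0.21·0.84 + 0.79·0.00 = 0.1764.

0.18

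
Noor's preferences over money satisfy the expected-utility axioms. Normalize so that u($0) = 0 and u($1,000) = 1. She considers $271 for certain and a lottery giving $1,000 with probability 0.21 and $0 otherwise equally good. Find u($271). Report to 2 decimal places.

0.21

u($271) equals the lottery's expected utility: 0.21·1 + 0.79·0 = 0.21.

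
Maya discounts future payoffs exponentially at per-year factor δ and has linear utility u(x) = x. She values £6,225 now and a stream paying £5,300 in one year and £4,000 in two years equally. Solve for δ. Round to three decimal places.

The stream is worth 5300δ + 4000δ² today, so 5300δ + 4000δ² = 6225.
That is, 4000δ² + 5300δ − 6225 = 0, a quadratic in δ.
δ = (−5300 + √(5300² + 4·4000·6225)) / (2·4000) = (−5300 + √127690000.00) / 8000 ≈ 0.750.

δ ≈ 0.750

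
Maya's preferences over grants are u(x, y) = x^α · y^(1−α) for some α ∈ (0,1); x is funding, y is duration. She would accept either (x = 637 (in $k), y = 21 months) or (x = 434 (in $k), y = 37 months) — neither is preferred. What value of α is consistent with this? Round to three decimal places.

α ≈ 0.596

Set the two utilities equal: 637^α·21^(1−α) = 434^α·37^(1−α).
Rearrange to (637/434)^α = (37/21)^(1−α) and take logs: α·0.383725 = (1−α)·0.566395.
So α/(1−α) = (0.566395)/(0.383725) = 1.476044, and α = 1.476044/2.476044 ≈ 0.596.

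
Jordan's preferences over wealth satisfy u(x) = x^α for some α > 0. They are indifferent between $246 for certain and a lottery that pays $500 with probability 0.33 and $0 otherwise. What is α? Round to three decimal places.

Since u(0) = 0, the lottery's EU is 0.33·500^α.
Equating: 246^α = 0.33·500^α, i.e. 0.4920^α = 0.33.
Taking logs: α·ln(246/500) = ln(0.33), so α = -1.108663 / -0.709277 ≈ 1.563.

α ≈ 1.563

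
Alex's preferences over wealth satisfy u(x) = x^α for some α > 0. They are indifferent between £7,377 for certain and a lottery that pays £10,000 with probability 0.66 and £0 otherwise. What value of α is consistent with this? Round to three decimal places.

EU(lottery) = 0.66·10000^α + 0.34·0 = 0.66·10000^α.
Equating: 7377^α = 0.66·10000^α, i.e. 0.7377^α = 0.66.
Taking logs: α·ln(7377/10000) = ln(0.66), so α = -0.415515 / -0.304218 ≈ 1.366.

α ≈ 1.366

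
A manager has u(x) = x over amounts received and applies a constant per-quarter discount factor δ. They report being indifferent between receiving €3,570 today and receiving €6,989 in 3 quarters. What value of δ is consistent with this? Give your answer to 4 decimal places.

The payoff in 3 quarters is discounted by δ^3, so u(3570) = δ^3·u(6989) and δ^3 = u(3570)/u(6989).
With u(x) = x: δ^3 = 3570/6989 = 0.51080.
Hence δ = (0.51080)^(1/3) = 0.799376.

δ ≈ 0.7994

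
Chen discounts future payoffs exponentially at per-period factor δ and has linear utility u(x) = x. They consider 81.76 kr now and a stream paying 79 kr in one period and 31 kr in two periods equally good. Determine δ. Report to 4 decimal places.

Equating present values: 81.76 = 79δ + 31δ².
Rearranged: 31δ² + 79δ − 81.76 = 0.
δ = (−79 + √(79² + 4·31·81.76)) / (2·31) = (−79 + √16379.24) / 62 ≈ 0.7900.

δ ≈ 0.7900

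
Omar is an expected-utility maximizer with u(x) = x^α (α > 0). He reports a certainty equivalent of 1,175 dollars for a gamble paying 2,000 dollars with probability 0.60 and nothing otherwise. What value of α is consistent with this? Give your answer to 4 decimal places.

Since u(0) = 0, the lottery's EU is 0.60·2000^α.
Setting u(1175) equal to that: 1175^α = 0.60·2000^α ⇒ (1175/2000)^α = 0.60.
α = ln(0.60) / ln(1175/2000) = -0.5108256/-0.5318790 ≈ 0.9604.

α ≈ 0.9604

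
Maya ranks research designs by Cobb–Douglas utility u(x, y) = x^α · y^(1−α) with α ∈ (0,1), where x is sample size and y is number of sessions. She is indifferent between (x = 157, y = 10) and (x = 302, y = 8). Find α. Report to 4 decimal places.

Indifference: 157^α · 10^(1−α) = 302^α · 8^(1−α).
Taking logs: α·ln 157 + (1−α)·ln 10 = α·ln 302 + (1−α)·ln 8, i.e. α·-0.6541812 = (1−α)·-0.2231436.
So α/(1−α) = (-0.2231436)/(-0.6541812) = 0.3411037, and α = 0.3411037/1.3411037 ≈ 0.2543.

α ≈ 0.2543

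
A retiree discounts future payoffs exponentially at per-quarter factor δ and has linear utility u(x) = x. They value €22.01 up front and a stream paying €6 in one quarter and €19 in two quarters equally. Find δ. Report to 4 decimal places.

δ ≈ 0.9299

Present value of the stream is 6·δ + 19·δ². Indifference gives 6δ + 19δ² = 22.01.
That is, 19δ² + 6δ − 22.01 = 0, a quadratic in δ.
By the quadratic formula (taking the positive root), δ = (−6 + √1708.76) / 38 ≈ 0.9299.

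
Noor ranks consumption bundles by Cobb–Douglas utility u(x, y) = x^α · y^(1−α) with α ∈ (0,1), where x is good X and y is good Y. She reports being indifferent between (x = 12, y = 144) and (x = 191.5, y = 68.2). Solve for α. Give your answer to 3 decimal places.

α ≈ 0.212

Indifference: 12^α · 144^(1−α) = 191.5^α · 68.2^(1−α).
Rearrange to (12/191.5)^α = (68.2/144)^(1−α) and take logs: α·-2.769981 = (1−α)·-0.747369.
With A = -2.769981 and B = -0.747369: α·A = (1−α)·B, so α = B/(A+B) = -0.747369/-3.517350 ≈ 0.212.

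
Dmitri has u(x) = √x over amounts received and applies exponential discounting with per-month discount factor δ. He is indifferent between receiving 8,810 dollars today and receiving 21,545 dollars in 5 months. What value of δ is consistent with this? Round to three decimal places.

δ ≈ 0.914

Indifference means u(8810) = δ^5 · u(21545), so δ^5 = u(8810)/u(21545).
Since u(x) = √x, δ^5 = √(8810/21545) = 0.63946.
Taking the 5th root: δ = 0.63946^(1/5) ≈ 0.914.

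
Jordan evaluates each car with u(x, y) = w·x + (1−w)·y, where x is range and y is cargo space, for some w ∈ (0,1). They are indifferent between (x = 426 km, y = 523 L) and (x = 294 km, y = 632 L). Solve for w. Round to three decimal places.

u(426,523) = u(294,632) means w·426 + (1−w)·523 = w·294 + (1−w)·632.
Rearranging, 132·w − 109·(1−w) = 0.
So w/(1−w) = 109/132 = 0.8258, giving w = 109/(132+109) = 0.452.

w = 0.452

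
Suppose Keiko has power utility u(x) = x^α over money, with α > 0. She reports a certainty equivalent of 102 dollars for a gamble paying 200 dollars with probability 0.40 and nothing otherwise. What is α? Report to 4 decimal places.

α ≈ 1.3608

The lottery's expected utility is 0.40·u(200) + 0.60·u(0) = 0.40·200^α (since u(0) = 0 for α > 0).
Setting u(102) equal to that: 102^α = 0.40·200^α ⇒ (102/200)^α = 0.40.
α = ln(0.40) / ln(102/200) = -0.9162907/-0.6733446 ≈ 1.3608.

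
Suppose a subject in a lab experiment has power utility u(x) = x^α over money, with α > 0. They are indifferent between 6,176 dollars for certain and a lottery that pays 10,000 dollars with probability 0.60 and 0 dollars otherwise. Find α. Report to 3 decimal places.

Since u(0) = 0, the lottery's EU is 0.60·10000^α.
Indifference: 6176^α = 0.60·10000^α, so (6176/10000)^α = 0.60.
α = ln(0.60) / ln(6176/10000) = -0.510826/-0.481914 ≈ 1.060.

α ≈ 1.060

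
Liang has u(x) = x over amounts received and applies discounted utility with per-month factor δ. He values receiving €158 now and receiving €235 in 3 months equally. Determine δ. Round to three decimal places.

δ ≈ 0.876

The payoff in 3 months is discounted by δ^3, so u(158) = δ^3·u(235) and δ^3 = u(158)/u(235).
With u(x) = x: δ^3 = 158/235 = 0.67234.
Taking the cube root: δ = 0.67234^(1/3) ≈ 0.876.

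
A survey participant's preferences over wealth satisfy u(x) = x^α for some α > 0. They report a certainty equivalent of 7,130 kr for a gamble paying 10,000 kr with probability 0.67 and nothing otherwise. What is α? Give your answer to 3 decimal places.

EU(lottery) = 0.67·10000^α + 0.33·0 = 0.67·10000^α.
Setting u(7130) equal to that: 7130^α = 0.67·10000^α ⇒ (7130/10000)^α = 0.67.
Take logs: α = ln 0.67 / ln(7130/10000) ≈ 1.18389.

α ≈ 1.184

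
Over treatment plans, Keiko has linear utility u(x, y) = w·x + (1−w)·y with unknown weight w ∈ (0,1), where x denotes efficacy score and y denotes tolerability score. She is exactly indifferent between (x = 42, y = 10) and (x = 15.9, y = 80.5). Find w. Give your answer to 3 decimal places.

w = 0.730

Indifference: w·42 + (1−w)·10 = w·15.9 + (1−w)·80.5.
w·(42−15.9) = (1−w)·(80.5−10), i.e. w·26.1 = (1−w)·70.5.
Hence w = 70.5/(26.1+70.5) = 70.5/96.6 = 0.730.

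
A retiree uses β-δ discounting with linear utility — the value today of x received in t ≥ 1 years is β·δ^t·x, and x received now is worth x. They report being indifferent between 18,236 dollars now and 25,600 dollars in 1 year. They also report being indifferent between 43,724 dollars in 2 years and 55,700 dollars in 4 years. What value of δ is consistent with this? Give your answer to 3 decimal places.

From the later pair, β·δ^2·43724 = β·δ^4·55700; dividing through, δ^2 = 43724/55700 = 0.78499, so δ = 0.88600.

δ ≈ 0.886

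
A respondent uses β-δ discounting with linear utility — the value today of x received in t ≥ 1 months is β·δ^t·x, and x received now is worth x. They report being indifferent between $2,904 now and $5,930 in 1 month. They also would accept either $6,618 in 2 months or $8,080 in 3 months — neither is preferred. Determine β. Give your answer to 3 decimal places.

β ≈ 0.598

The second indifference involves only future payoffs, so β cancels: β·δ^2·6618 = β·δ^3·8080, giving δ = 6618/8080 = 0.81906.
Substituting δ into 2904 = β·δ·5930: β = 2904/(4857.022) ≈ 0.598.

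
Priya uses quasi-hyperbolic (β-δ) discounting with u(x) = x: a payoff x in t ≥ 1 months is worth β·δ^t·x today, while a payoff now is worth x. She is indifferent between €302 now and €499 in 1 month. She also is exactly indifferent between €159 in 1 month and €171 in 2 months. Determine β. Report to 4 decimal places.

β ≈ 0.6509

The second indifference involves only future payoffs, so β cancels: β·δ^1·159 = β·δ^2·171, giving δ = 159/171 = 0.92982.
The first indifference: 302 = β·δ·499, so β = 302/(δ·499) = 302/(0.92982·499) ≈ 0.6509.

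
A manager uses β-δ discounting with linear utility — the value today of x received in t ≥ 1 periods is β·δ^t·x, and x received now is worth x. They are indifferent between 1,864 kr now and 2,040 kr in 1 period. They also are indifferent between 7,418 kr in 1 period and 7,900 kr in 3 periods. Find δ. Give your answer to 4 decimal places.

From the later pair, β·δ^1·7418 = β·δ^3·7900; dividing through, δ^2 = 7418/7900 = 0.93899, so δ = 0.96901.

δ ≈ 0.9690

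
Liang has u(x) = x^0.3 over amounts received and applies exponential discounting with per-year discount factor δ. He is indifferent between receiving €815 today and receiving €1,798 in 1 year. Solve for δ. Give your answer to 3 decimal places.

The payoff in 1 year is discounted by δ, so u(815) = δ·u(1798) and δ = u(815)/u(1798).
With u(x) = x^0.3: δ = 815^0.3/1798^0.3 = (815/1798)^0.3 = 0.78870.

δ ≈ 0.789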